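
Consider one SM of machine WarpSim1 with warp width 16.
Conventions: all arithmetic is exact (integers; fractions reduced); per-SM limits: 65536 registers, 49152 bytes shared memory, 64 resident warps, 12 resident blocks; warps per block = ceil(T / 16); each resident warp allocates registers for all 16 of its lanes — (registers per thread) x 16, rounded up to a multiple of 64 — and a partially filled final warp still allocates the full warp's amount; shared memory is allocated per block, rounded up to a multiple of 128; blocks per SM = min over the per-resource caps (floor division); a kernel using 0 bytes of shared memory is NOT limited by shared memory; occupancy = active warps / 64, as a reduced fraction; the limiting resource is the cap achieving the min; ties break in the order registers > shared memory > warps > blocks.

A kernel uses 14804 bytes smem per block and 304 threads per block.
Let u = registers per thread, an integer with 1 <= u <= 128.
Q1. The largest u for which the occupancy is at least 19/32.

Answer: u = 104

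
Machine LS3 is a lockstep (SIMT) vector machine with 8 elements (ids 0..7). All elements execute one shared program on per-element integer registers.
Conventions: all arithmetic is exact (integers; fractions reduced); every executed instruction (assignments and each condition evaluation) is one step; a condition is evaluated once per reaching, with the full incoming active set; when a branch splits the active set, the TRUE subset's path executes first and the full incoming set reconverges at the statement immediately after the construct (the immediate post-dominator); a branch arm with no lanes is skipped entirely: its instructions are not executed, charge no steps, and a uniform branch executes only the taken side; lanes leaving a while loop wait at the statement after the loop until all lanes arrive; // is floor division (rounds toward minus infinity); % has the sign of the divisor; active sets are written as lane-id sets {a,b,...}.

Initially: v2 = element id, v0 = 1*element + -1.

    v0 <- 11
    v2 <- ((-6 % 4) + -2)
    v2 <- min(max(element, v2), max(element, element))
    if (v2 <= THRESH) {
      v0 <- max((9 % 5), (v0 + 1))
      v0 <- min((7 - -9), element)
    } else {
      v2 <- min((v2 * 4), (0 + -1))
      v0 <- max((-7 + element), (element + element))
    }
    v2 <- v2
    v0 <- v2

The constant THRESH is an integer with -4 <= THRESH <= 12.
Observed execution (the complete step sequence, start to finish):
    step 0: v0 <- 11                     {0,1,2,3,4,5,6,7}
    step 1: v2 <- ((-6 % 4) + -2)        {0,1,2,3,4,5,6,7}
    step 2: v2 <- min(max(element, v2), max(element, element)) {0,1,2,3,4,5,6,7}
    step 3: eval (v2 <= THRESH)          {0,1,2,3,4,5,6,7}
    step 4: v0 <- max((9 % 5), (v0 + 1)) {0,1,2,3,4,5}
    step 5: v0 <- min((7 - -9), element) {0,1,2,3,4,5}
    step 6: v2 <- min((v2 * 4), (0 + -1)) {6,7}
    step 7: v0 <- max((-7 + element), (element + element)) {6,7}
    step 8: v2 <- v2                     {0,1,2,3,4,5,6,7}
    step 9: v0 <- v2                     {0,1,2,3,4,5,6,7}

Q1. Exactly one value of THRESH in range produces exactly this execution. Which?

Answer: THRESH = 5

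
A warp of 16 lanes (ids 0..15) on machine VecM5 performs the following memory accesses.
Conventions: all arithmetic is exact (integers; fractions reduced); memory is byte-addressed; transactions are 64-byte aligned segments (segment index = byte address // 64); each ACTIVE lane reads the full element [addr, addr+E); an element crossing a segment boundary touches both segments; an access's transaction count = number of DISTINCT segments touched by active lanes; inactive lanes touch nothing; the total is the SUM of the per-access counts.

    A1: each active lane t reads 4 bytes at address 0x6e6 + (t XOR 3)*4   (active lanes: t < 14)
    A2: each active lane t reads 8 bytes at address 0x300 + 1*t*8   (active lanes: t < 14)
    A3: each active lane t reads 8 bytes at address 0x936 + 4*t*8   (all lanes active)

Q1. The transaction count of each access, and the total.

A1: 2 transactions
A2: 2 transactions
A3: 9 transactions

Answer: 2,2,9; total 13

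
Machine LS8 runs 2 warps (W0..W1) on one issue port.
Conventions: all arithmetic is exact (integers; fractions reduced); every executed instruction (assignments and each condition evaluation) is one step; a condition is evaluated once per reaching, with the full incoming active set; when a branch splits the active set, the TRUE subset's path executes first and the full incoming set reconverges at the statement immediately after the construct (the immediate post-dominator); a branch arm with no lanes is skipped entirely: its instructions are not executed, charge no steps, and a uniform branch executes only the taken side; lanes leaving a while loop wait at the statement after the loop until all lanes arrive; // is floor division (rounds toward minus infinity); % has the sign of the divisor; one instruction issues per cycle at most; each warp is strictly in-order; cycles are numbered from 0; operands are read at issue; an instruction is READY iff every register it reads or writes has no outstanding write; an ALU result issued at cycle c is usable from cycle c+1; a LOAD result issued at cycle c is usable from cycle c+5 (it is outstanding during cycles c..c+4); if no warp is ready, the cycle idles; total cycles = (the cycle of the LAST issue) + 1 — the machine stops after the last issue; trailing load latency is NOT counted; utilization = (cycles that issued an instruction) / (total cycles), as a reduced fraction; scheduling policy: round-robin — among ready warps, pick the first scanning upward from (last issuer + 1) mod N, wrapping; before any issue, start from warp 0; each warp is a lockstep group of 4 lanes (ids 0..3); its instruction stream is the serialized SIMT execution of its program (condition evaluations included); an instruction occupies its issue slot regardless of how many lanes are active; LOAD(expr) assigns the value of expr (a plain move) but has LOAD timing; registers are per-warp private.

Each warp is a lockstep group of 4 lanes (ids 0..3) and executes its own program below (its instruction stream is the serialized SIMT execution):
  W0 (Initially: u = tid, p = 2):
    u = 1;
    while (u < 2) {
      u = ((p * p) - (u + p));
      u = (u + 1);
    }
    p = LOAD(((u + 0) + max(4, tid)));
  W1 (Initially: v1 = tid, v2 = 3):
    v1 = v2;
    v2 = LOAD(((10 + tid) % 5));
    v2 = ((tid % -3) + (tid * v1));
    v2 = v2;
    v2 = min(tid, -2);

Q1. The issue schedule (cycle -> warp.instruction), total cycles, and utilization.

cycle 0: W0.I0
cycle 1: W1.I0
cycle 2: W0.I1
cycle 3: W1.I1
cycle 4: W0.I2
cycle 5: W0.I3
cycle 6: W0.I4
cycle 7: W0.I5
cycle 8: W1.I2
cycle 9: W1.I3
cycle 10: W1.I4

Answer: 11 cycles, utilization 1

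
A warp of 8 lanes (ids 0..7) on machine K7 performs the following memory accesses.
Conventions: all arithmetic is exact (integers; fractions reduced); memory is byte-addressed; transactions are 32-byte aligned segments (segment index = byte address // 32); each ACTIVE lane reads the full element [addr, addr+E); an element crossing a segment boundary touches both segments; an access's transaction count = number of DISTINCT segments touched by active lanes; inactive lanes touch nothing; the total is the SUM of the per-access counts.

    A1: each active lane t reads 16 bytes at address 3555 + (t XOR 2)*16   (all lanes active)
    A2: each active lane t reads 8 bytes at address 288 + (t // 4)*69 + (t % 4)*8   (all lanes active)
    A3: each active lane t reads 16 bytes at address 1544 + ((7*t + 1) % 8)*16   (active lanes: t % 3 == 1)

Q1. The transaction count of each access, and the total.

A1: 5 transactions
A2: 3 transactions
A3: 4 transactions

Answer: 5,3,4; total 12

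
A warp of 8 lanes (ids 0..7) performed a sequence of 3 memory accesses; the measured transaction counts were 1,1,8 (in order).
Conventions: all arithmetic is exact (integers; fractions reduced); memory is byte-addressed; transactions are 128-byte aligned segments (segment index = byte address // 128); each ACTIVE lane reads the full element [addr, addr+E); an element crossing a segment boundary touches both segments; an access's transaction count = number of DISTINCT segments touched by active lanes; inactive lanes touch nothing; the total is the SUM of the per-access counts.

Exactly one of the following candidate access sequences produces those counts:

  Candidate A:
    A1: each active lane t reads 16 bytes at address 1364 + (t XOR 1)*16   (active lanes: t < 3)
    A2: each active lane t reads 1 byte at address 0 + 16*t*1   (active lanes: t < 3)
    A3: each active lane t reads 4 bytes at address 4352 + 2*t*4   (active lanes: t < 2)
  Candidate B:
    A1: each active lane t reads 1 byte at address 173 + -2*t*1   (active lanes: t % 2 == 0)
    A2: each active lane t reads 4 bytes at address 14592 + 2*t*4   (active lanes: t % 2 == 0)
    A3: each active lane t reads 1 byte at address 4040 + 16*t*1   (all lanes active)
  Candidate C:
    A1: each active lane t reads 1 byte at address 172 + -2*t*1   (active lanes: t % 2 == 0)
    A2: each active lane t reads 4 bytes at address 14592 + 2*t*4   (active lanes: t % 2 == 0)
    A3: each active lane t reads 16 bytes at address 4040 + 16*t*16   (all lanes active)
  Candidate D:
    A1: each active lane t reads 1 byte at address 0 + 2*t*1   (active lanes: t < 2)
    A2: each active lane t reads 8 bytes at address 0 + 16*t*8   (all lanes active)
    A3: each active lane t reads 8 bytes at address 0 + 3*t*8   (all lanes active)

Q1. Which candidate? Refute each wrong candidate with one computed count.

A: A1 gives 2 transactions, not 1
B: A3 gives 2 transactions, not 8
D: A2 gives 8 transactions, not 1
C: all counts match (1,1,8)

Answer: C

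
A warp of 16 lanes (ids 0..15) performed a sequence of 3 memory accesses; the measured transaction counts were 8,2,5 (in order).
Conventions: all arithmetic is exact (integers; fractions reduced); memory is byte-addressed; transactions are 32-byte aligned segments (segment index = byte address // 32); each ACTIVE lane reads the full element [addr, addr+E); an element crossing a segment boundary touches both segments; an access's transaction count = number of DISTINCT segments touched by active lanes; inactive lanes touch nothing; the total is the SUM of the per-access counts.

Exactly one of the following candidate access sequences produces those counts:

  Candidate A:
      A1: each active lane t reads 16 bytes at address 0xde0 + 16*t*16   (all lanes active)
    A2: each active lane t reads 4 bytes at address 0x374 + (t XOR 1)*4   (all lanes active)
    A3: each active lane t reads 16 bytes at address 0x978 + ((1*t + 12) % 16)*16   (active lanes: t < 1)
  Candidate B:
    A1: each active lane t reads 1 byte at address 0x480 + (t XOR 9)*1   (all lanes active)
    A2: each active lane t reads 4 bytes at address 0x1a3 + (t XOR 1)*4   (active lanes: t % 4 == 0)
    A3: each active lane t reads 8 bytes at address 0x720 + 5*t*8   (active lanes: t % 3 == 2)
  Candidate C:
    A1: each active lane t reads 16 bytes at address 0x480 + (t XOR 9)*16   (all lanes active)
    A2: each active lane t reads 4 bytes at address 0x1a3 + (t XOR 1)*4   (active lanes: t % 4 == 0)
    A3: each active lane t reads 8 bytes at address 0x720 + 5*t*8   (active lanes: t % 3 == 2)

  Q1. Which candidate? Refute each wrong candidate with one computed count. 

A: A1 gives 16 transactions, not 8
B: A1 gives 1 transaction, not 8
C: all counts match (8,2,5)

Answer: C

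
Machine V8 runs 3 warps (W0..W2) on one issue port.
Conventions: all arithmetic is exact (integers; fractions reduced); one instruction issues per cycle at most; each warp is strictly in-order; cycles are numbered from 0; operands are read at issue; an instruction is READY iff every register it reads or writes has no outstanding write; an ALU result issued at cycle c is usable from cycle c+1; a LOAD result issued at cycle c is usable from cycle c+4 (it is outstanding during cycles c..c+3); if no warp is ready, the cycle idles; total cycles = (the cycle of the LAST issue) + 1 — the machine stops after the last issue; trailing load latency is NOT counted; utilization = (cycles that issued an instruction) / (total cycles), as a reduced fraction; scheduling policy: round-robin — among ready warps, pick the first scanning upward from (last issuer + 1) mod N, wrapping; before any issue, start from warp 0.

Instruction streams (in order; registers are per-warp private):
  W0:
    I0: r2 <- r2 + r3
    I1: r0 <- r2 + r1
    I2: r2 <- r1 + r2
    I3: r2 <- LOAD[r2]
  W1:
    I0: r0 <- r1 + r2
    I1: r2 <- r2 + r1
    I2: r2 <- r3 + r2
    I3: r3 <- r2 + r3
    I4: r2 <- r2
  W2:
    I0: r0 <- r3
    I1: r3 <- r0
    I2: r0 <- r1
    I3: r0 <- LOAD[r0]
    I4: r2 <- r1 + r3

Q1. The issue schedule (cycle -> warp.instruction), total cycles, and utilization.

cycle 0: W0.I0
cycle 1: W1.I0
cycle 2: W2.I0
cycle 3: W0.I1
cycle 4: W1.I1
cycle 5: W2.I1
cycle 6: W0.I2
cycle 7: W1.I2
cycle 8: W2.I2
cycle 9: W0.I3
cycle 10: W1.I3
cycle 11: W2.I3
cycle 12: W1.I4
cycle 13: W2.I4

Answer: 14 cycles, utilization 1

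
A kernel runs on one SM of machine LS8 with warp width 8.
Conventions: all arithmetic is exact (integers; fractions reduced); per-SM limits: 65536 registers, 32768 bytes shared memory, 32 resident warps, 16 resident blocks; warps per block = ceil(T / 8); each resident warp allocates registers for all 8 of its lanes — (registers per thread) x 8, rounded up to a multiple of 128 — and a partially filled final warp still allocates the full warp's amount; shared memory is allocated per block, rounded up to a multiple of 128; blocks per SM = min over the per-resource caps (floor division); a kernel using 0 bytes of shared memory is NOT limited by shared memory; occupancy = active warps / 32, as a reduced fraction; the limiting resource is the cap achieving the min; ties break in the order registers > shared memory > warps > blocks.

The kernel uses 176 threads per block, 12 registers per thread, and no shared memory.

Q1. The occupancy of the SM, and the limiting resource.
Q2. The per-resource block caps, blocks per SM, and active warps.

Answer: occupancy 11/16, limited by warps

registers: 23 blocks
shared memory: no limit (kernel uses none)
warps: 1 block
blocks: 16 blocks

Answer: 1 block, 22 active warps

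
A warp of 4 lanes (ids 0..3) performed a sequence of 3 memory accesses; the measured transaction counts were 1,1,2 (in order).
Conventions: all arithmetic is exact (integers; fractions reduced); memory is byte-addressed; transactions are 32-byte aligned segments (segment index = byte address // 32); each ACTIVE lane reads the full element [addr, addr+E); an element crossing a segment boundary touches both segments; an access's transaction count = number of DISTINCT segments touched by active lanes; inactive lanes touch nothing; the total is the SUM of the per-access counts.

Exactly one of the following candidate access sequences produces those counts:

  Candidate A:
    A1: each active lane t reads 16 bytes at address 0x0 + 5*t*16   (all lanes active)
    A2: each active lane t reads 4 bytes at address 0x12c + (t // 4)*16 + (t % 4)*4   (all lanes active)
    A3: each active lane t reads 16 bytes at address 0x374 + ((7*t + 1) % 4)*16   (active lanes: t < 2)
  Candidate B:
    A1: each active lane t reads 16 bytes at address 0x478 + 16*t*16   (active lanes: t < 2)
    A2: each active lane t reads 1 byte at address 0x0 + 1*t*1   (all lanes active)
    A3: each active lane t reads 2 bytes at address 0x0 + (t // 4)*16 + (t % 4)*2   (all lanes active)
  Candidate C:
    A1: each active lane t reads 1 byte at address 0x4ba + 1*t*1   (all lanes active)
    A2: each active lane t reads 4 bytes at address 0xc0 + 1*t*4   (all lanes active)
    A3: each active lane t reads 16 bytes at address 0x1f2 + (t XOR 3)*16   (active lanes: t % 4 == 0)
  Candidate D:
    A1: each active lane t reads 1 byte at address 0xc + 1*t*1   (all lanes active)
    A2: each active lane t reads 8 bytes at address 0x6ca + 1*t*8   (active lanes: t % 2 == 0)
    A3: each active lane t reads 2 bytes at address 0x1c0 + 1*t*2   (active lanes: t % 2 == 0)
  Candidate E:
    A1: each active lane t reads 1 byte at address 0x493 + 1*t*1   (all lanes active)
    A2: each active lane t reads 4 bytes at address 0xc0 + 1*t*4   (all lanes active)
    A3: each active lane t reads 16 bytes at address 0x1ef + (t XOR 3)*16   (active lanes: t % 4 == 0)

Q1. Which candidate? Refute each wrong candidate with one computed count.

A: A1 gives 4 transactions, not 1
B: A1 gives 4 transactions, not 1
C: A3 gives 1 transaction, not 2
D: A2 gives 2 transactions, not 1
E: all counts match (1,1,2)

Answer: E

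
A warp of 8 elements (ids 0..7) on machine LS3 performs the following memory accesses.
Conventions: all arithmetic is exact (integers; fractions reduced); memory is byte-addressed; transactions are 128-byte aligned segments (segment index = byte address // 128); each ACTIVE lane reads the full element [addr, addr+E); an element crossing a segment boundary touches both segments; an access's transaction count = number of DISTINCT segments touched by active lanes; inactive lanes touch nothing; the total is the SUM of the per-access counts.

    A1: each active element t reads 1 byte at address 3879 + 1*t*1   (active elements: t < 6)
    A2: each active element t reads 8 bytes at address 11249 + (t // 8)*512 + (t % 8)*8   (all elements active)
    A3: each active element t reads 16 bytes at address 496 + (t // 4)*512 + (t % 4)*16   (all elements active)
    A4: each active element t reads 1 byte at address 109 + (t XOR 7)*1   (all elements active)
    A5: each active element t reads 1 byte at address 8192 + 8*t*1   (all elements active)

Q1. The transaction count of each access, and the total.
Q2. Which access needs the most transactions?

A1: 1 transaction
A2: 2 transactions
A3: 4 transactions
A4: 1 transaction
A5: 1 transaction

Answer: 1,2,4,1,1; total 9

Answer: A3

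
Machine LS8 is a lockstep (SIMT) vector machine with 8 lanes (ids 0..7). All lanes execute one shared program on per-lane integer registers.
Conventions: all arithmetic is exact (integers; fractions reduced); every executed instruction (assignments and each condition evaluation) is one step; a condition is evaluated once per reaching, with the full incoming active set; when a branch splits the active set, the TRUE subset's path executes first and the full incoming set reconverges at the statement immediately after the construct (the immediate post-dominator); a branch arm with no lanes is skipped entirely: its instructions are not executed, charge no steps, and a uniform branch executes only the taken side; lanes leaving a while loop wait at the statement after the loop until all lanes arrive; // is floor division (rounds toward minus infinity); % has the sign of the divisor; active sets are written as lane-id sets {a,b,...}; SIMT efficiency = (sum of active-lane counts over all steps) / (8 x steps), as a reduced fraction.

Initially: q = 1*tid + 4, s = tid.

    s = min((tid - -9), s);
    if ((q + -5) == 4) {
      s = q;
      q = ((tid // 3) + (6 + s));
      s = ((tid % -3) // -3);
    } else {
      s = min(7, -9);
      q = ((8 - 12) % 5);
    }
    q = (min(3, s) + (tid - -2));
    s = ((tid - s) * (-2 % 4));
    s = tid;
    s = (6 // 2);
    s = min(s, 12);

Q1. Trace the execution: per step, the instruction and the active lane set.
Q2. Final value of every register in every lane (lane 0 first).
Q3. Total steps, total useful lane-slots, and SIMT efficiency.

step 0: s <- min((tid - -9), s)      {0,1,2,3,4,5,6,7}
step 1: eval ((q + -5) == 4)         {0,1,2,3,4,5,6,7}
step 2: s <- q                       {5}
step 3: q <- ((tid // 3) + (6 + s))  {5}
step 4: s <- ((tid % -3) // -3)      {5}
step 5: s <- min(7, -9)              {0,1,2,3,4,6,7}
step 6: q <- ((8 - 12) % 5)          {0,1,2,3,4,6,7}
step 7: q <- (min(3, s) + (tid - -2)) {0,1,2,3,4,5,6,7}
step 8: s <- ((tid - s) * (-2 % 4))  {0,1,2,3,4,5,6,7}
step 9: s <- tid                     {0,1,2,3,4,5,6,7}
step 10: s <- (6 // 2)                {0,1,2,3,4,5,6,7}
step 11: s <- min(s, 12)              {0,1,2,3,4,5,6,7}

Answer: 12 steps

q: -7,-6,-5,-4,-3,7,-1,0
s: 3,3,3,3,3,3,3,3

steps = 12; useful = 73; efficiency = 73/96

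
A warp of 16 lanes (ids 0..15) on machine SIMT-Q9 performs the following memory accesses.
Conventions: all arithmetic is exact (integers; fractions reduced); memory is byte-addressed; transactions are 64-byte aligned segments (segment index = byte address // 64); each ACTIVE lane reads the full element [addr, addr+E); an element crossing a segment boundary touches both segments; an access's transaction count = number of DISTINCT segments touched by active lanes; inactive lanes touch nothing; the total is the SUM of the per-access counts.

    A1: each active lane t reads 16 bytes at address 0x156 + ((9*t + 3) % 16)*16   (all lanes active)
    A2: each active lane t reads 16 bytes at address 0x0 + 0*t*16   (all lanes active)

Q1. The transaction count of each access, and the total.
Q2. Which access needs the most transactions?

A1: 5 transactions
A2: 1 transaction

Answer: 5,1; total 6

Answer: A1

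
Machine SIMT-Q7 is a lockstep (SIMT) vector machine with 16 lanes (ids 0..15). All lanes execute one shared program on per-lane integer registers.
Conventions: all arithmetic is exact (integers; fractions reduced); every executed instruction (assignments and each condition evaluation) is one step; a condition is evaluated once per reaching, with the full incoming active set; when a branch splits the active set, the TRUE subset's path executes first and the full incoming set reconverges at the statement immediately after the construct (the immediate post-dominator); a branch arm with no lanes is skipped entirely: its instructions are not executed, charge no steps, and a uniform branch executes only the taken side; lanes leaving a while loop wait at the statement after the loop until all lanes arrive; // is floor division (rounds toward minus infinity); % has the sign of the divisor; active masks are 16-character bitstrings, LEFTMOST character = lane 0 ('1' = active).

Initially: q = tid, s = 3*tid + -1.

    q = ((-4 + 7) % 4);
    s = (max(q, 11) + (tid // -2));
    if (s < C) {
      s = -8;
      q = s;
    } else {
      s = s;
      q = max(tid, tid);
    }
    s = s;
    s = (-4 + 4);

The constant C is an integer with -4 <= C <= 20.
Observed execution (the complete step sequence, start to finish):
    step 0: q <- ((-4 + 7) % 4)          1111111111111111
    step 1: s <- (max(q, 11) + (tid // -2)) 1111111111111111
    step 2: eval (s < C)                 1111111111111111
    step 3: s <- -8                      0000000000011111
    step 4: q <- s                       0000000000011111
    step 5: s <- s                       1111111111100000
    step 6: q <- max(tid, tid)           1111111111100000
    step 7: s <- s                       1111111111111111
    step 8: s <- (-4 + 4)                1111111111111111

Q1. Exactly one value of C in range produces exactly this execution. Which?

Answer: C = 6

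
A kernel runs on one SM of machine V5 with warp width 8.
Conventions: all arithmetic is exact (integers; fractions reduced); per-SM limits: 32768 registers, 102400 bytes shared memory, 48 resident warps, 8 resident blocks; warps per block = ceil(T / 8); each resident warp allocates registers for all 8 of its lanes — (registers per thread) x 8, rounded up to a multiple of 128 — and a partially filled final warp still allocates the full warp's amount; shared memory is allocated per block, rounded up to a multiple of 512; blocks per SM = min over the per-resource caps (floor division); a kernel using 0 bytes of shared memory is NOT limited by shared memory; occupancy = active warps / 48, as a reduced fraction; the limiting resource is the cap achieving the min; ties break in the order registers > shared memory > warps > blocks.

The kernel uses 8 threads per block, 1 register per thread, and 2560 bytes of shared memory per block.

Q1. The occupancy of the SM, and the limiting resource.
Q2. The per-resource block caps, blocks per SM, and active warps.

Answer: occupancy 1/6, limited by blocks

registers: 256 blocks
shared memory: 40 blocks
warps: 48 blocks
blocks: 8 blocks

Answer: 8 blocks, 8 active warps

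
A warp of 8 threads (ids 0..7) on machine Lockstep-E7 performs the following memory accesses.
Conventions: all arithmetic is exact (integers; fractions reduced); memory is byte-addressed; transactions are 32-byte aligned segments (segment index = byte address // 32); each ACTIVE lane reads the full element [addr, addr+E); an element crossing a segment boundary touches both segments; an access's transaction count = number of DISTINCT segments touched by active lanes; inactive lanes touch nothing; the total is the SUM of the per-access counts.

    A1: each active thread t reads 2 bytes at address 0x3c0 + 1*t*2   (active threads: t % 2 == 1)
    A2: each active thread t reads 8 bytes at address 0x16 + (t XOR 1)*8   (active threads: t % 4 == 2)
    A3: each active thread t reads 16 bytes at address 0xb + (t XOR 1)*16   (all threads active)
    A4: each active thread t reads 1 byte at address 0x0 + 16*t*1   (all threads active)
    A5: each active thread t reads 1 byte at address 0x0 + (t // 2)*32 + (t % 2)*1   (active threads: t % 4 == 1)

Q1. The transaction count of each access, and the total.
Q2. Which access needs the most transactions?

A1: 1 transaction
A2: 2 transactions
A3: 5 transactions
A4: 4 transactions
A5: 2 transactions

Answer: 1,2,5,4,2; total 14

Answer: A3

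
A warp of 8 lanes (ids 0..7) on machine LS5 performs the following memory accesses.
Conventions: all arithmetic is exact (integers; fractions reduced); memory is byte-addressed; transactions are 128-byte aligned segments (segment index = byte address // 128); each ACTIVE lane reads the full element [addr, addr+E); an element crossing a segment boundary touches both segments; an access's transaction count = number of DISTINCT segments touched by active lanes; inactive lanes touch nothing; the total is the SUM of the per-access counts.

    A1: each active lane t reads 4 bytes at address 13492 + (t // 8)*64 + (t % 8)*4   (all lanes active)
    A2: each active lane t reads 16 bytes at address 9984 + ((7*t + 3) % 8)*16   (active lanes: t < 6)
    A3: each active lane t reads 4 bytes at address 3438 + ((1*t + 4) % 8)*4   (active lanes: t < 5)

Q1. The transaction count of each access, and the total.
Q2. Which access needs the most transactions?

A1: 1 transaction
A2: 1 transaction
A3: 2 transactions

Answer: 1,1,2; total 4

Answer: A3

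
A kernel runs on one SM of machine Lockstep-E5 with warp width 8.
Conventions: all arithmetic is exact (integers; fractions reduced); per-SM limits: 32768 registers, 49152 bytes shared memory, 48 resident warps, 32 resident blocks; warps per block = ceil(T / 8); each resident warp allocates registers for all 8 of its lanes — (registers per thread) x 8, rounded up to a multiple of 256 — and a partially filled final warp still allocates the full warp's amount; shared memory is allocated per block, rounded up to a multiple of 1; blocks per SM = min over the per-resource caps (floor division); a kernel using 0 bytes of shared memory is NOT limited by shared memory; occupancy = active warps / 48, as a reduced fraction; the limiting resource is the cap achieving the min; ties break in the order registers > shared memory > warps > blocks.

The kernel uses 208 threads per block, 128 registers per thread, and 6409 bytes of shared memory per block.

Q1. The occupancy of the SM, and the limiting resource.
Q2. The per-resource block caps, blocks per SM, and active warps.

Answer: occupancy 13/24, limited by registers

registers: 1 block
shared memory: 7 blocks
warps: 1 block
blocks: 32 blocks

Answer: 1 block, 26 active warps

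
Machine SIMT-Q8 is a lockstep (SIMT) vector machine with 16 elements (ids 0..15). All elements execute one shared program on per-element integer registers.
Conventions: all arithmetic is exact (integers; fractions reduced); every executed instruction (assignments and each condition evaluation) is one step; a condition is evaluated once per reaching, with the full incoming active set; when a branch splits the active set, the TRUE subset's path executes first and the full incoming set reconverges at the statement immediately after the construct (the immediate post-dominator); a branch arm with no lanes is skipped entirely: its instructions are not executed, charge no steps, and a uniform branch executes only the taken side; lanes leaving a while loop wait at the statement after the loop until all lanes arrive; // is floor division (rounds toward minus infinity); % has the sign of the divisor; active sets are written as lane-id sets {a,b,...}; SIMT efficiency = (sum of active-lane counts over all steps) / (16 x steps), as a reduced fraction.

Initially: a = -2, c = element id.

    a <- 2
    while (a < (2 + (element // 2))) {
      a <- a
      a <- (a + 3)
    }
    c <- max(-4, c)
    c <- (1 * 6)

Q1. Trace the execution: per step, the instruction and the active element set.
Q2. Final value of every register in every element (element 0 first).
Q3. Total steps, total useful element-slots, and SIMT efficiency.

step 0: a <- 2                       {0,1,2,3,4,5,6,7,8,9,10,11,12,13,14,15}
step 1: eval (a < (2 + (element // 2))) {0,1,2,3,4,5,6,7,8,9,10,11,12,13,14,15}
step 2: a <- a                       {2,3,4,5,6,7,8,9,10,11,12,13,14,15}
step 3: a <- (a + 3)                 {2,3,4,5,6,7,8,9,10,11,12,13,14,15}
step 4: eval (a < (2 + (element // 2))) {2,3,4,5,6,7,8,9,10,11,12,13,14,15}
step 5: a <- a                       {8,9,10,11,12,13,14,15}
step 6: a <- (a + 3)                 {8,9,10,11,12,13,14,15}
step 7: eval (a < (2 + (element // 2))) {8,9,10,11,12,13,14,15}
step 8: a <- a                       {14,15}
step 9: a <- (a + 3)                 {14,15}
step 10: eval (a < (2 + (element // 2))) {14,15}
step 11: c <- max(-4, c)              {0,1,2,3,4,5,6,7,8,9,10,11,12,13,14,15}
step 12: c <- (1 * 6)                 {0,1,2,3,4,5,6,7,8,9,10,11,12,13,14,15}

Answer: 13 steps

a: 2,2,5,5,5,5,5,5,8,8,8,8,8,8,11,11
c: 6,6,6,6,6,6,6,6,6,6,6,6,6,6,6,6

steps = 13; useful = 136; efficiency = 136/208 = 17/26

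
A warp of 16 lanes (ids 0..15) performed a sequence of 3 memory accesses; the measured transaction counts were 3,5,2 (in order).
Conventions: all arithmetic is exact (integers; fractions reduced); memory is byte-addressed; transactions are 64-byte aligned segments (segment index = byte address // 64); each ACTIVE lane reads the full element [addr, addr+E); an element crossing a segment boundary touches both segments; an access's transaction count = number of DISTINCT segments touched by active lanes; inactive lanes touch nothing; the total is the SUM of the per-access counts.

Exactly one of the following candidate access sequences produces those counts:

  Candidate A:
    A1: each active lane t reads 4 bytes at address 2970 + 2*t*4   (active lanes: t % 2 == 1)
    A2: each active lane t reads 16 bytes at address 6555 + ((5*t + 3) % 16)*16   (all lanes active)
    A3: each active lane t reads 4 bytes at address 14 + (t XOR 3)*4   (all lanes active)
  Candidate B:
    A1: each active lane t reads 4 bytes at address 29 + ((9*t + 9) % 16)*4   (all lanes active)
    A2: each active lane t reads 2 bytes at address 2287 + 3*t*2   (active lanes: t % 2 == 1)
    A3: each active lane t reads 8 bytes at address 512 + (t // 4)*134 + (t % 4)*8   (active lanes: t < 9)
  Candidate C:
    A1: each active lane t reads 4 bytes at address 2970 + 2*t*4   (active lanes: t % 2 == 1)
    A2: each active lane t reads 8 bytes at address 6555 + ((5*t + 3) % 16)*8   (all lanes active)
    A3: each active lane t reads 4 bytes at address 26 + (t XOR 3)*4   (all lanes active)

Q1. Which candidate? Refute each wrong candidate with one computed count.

B: A1 gives 2 transactions, not 3
C: A2 gives 3 transactions, not 5
A: all counts match (3,5,2)

Answer: A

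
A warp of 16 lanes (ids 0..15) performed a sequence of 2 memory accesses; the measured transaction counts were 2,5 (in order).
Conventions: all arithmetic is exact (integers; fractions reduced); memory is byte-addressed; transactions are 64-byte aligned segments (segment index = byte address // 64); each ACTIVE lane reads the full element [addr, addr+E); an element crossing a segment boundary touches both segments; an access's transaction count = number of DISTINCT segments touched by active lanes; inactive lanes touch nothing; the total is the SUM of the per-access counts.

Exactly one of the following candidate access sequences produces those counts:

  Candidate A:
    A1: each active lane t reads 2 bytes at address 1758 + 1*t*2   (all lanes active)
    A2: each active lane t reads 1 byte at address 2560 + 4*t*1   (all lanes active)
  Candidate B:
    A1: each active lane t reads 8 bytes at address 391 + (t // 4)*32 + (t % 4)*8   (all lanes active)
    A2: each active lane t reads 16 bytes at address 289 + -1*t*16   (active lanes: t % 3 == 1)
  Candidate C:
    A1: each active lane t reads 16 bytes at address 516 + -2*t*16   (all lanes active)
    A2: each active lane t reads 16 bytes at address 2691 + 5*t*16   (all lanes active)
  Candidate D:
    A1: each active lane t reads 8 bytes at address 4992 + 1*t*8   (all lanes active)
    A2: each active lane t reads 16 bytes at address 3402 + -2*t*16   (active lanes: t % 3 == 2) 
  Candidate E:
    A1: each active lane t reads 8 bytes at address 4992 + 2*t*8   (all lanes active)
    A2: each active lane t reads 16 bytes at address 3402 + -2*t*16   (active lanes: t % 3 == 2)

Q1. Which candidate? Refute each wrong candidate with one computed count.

A: A1 gives 1 transaction, not 2
B: A1 gives 3 transactions, not 2
C: A1 gives 9 transactions, not 2
E: A1 gives 4 transactions, not 2
D: all counts match (2,5)

Answer: D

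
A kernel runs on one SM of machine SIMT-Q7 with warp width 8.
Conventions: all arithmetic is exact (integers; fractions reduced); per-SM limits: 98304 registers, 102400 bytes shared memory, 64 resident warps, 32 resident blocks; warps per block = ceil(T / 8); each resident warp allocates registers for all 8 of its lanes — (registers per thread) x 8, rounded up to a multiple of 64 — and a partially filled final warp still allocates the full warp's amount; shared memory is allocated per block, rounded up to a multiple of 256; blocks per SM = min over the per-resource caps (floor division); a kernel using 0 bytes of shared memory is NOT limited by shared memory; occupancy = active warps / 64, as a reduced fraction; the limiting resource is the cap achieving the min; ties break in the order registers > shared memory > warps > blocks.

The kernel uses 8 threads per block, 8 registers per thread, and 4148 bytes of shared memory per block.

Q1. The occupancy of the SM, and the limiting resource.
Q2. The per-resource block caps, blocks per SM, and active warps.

Answer: occupancy 23/64, limited by shared memory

registers: 1536 blocks
shared memory: 23 blocks
warps: 64 blocks
blocks: 32 blocks

Answer: 23 blocks, 23 active warps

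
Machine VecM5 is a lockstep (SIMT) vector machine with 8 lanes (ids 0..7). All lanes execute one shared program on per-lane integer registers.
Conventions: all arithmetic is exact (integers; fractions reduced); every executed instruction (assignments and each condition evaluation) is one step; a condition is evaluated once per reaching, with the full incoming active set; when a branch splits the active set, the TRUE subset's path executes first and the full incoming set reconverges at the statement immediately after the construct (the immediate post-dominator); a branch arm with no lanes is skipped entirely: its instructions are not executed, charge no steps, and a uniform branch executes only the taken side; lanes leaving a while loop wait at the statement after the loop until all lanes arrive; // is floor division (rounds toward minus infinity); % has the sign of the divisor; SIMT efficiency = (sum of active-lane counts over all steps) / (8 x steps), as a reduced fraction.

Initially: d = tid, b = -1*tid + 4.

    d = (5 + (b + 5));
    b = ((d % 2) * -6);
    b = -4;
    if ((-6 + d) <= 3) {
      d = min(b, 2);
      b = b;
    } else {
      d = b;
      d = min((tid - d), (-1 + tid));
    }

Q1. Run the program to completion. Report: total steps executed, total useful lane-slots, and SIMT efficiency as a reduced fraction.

Answer: 8 steps, 48 useful, 3/4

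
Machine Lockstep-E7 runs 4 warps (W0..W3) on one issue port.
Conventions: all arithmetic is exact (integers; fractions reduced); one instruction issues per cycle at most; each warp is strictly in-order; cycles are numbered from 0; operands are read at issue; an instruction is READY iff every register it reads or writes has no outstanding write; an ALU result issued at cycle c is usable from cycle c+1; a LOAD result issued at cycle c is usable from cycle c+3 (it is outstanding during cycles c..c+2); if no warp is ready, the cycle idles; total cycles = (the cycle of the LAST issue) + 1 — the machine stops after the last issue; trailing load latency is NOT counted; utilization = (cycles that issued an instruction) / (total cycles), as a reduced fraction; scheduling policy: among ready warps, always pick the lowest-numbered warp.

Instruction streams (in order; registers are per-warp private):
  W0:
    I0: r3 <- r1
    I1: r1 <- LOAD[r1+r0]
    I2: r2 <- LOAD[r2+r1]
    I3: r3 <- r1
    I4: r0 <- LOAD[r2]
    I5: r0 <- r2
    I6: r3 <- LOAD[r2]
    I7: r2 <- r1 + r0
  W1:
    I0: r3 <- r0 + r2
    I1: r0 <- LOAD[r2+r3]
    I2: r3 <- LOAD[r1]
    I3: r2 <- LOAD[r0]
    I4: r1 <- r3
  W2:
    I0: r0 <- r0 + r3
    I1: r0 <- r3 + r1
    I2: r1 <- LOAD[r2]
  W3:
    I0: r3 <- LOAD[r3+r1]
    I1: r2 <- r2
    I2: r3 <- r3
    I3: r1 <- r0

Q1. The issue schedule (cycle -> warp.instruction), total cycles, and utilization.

cycle 0: W0.I0
cycle 1: W0.I1
cycle 2: W1.I0
cycle 3: W1.I1
cycle 4: W0.I2
cycle 5: W0.I3
cycle 6: W1.I2
cycle 7: W0.I4
cycle 8: W1.I3
cycle 9: W1.I4
cycle 10: W0.I5
cycle 11: W0.I6
cycle 12: W0.I7
cycle 13: W2.I0
cycle 14: W2.I1
cycle 15: W2.I2
cycle 16: W3.I0
cycle 17: W3.I1
cycle 18: idle
cycle 19: W3.I2
cycle 20: W3.I3

Answer: 21 cycles, utilization 20/21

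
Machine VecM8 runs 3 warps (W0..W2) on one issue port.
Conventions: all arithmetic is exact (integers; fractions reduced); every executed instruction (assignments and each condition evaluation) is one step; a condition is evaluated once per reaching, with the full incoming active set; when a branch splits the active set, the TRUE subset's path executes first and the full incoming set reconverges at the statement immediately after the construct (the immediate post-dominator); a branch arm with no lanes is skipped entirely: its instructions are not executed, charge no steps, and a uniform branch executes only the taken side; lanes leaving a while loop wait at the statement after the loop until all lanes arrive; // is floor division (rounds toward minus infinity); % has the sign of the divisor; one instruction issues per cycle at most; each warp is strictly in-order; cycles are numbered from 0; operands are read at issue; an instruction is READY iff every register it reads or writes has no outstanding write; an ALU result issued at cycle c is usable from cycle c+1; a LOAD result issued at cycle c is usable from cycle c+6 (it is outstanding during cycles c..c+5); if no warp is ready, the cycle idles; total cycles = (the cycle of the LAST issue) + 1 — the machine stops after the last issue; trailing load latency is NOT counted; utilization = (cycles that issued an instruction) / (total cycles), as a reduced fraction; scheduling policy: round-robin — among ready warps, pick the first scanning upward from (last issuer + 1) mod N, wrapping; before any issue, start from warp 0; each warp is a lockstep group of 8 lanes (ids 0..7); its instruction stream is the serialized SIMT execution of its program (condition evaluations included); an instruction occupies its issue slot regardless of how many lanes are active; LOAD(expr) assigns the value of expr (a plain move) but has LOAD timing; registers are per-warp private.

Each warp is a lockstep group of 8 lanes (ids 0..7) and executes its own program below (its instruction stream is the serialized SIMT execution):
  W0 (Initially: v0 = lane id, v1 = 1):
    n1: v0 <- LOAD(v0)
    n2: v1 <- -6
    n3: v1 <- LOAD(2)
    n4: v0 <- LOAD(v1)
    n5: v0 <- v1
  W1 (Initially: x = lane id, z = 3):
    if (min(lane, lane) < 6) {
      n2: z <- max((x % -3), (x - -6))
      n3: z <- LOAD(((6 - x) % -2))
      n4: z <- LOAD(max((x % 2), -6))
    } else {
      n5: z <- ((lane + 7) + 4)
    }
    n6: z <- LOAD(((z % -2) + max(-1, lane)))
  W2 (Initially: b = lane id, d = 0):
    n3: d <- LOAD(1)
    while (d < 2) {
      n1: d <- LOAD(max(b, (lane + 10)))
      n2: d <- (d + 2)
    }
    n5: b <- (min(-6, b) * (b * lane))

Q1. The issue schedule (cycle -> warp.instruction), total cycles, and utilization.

cycle 0: W0.I0
cycle 1: W1.I0
cycle 2: W2.I0
cycle 3: W0.I1
cycle 4: W1.I1
cycle 5: W0.I2
cycle 6: W1.I2
cycle 7: idle
cycle 8: W2.I1
cycle 9: W2.I2
cycle 10: idle
cycle 11: W0.I3
cycle 12: W1.I3
cycle 13: idle
cycle 14: idle
cycle 15: W2.I3
cycle 16: W2.I4
cycle 17: W0.I4
cycle 18: W1.I4
cycle 19: W2.I5
cycle 20: W1.I5

Answer: 21 cycles, utilization 17/21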